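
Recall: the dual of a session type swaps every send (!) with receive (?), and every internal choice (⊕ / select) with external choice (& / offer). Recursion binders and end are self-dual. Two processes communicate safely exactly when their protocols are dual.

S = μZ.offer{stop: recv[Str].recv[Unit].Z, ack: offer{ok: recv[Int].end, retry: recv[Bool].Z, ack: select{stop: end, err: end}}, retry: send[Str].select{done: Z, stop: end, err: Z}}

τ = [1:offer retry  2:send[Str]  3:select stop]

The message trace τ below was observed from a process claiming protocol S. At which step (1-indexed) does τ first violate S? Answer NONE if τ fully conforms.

@1 offer retry  match  residual = send[Str].select{done: μZ.…, stop: end, err: μZ.…}
@2 send[Str]  match  residual = select{done: μZ.…, stop: end, err: μZ.…}
@3 select stop  match  residual = end
trace exhausted — no violation

NONE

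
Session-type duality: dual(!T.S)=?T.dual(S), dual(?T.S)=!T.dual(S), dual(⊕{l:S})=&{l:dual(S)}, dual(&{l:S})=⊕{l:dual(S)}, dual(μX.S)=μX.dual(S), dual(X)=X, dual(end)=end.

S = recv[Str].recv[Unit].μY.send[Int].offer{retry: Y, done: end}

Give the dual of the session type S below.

send[Str].send[Unit].μY.recv[Int].select{retry: Y, done: end}

recv[Str] → send[Str]
  recv[Unit] → send[Unit]
    μY → μY  (μ self-dual)
      send[Int] → recv[Int]
        offer{retry,done} → select{retry,done}  (offer→select)
          case retry:
            Y ↦ Y
          case done:
            end ↦ end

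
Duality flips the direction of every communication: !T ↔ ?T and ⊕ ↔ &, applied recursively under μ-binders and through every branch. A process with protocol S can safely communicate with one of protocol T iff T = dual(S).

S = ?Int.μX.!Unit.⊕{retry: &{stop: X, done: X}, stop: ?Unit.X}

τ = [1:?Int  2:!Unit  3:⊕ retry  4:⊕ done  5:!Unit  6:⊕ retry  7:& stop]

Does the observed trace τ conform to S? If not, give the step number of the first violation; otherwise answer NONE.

step 1: ?Int  match  state: μX.…
step 2: !Unit  match  state: ⊕{retry: &{stop: μX.…, done: μX.…}, stop: ?Unit.μX.…}
step 3: ⊕ retry  match  state: &{stop: μX.…, done: μX.…}
step 4: got ⊕ done, protocol expects & stop or & done  ✗

4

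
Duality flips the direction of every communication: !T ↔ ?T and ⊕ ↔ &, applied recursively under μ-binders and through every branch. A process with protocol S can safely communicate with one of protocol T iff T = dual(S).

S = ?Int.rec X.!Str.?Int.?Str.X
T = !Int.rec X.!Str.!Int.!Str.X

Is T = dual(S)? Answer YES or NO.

?Int ‖ !Int  ✓
  rec X ‖ rec X  ✓ (binder kept)
    !Str ‖ !Str  ✗ same direction on both sides — not dual

NO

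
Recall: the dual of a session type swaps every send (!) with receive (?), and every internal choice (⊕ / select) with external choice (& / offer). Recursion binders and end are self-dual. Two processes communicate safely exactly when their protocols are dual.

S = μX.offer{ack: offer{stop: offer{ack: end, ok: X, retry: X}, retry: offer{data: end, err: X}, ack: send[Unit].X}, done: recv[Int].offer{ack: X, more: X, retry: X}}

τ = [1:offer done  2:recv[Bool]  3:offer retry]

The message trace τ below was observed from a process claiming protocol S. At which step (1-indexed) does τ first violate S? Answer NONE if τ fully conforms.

2

[1] offer done  match  now at recv[Int].offer{ack: μX.…, more: μX.…, retry: μX.…}
[2] got recv[Bool], protocol expects recv[Int]  ✗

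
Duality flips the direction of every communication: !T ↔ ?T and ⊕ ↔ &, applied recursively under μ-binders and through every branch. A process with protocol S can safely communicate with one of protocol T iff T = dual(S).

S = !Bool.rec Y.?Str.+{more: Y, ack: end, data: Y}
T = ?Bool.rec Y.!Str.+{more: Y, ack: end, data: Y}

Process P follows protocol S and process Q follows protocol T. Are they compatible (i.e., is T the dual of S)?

NO

!Bool vs ?Bool  ✓
  rec Y vs rec Y  ✓ (μ self-dual)
    ?Str vs !Str  ✓
      +{more,ack,data} vs +{more,ack,data}  ✗ choice polarity not flipped — not dual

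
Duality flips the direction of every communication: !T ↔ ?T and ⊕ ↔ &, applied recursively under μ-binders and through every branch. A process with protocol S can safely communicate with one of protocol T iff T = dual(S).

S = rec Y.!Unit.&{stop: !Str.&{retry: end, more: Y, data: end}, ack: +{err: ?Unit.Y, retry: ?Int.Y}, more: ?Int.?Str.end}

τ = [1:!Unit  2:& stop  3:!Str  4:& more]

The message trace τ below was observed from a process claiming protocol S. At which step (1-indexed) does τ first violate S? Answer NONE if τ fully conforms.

NONE

step 1: !Unit  ok  residual = &{stop: !Str.&{retry: end, more: rec Y.…, data: end}, ack: +{err: ?Unit.rec Y.…, retry: ?Int.rec Y.…}, more: ?Int.?Str.end}
step 2: & stop  ok  residual = !Str.&{retry: end, more: rec Y.…, data: end}
step 3: !Str  ok  residual = &{retry: end, more: rec Y.…, data: end}
step 4: & more  ok  residual = rec Y.…
all 4 steps conform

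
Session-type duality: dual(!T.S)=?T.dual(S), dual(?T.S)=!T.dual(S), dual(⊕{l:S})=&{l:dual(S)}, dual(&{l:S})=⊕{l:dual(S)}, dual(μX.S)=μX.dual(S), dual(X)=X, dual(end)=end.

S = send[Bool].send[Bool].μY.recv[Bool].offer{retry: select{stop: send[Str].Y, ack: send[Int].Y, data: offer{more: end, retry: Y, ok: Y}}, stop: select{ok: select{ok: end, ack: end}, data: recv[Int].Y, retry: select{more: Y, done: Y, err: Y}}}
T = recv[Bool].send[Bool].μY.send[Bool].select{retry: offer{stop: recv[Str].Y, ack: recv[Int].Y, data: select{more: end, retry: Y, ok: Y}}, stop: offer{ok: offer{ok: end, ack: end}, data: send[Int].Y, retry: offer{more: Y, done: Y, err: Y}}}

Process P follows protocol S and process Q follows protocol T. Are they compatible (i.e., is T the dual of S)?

send[Bool] ‖ recv[Bool]  ✓
  send[Bool] ‖ send[Bool]  ✗ same direction on both sides — not dual

NO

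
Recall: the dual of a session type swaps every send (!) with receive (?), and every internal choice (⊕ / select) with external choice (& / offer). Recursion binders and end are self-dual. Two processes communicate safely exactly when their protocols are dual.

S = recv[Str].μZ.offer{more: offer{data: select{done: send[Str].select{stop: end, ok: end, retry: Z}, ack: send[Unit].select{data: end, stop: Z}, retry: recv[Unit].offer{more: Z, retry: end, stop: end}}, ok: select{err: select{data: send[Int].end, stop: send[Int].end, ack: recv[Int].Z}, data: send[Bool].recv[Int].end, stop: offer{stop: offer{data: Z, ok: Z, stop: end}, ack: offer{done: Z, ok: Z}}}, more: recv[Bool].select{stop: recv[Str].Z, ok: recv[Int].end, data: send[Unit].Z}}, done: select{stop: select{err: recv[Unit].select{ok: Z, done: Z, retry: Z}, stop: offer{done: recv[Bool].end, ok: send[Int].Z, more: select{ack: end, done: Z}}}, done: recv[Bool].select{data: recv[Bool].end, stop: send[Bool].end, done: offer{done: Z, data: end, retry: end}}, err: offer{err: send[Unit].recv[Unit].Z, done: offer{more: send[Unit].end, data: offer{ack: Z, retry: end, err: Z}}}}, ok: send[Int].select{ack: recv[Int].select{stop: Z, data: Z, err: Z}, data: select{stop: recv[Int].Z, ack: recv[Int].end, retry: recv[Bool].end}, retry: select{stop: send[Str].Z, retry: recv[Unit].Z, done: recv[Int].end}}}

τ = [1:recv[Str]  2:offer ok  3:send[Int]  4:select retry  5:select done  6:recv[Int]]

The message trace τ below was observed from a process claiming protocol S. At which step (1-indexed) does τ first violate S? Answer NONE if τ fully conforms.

NONE

step 1: recv[Str]  match  cont: μZ.…
step 2: offer ok  match  cont: send[Int].select{ack: recv[Int].select{stop: μZ.…, data: μZ.…, err: μZ.…}, data: select{stop: recv[Int].μZ.…, ack: recv[Int].end, retry: recv[Bool].end}, retry: select{stop: send[Str].μZ.…, retry: recv[Unit].μZ.…, done: recv[Int].end}}
step 3: send[Int]  match  cont: select{ack: recv[Int].select{stop: μZ.…, data: μZ.…, err: μZ.…}, data: select{stop: recv[Int].μZ.…, ack: recv[Int].end, retry: recv[Bool].end}, retry: select{stop: send[Str].μZ.…, retry: recv[Unit].μZ.…, done: recv[Int].end}}
step 4: select retry  match  cont: select{stop: send[Str].μZ.…, retry: recv[Unit].μZ.…, done: recv[Int].end}
step 5: select done  match  cont: recv[Int].end
step 6: recv[Int]  match  cont: end
all 6 steps conform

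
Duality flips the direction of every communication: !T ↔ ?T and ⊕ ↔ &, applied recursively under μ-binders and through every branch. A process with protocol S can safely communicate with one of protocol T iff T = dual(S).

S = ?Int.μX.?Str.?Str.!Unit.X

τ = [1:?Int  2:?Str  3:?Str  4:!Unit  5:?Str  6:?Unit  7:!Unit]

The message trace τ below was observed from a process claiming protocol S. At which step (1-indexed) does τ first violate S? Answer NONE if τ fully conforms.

6

@1 ?Int  ✓  residual = μX.…
@2 ?Str  ✓  residual = ?Str.!Unit.μX.…
@3 ?Str  ✓  residual = !Unit.μX.…
@4 !Unit  ✓  residual = μX.…
@5 ?Str  ✓  residual = ?Str.!Unit.μX.…
@6 got ?Unit, protocol expects ?Str  ✗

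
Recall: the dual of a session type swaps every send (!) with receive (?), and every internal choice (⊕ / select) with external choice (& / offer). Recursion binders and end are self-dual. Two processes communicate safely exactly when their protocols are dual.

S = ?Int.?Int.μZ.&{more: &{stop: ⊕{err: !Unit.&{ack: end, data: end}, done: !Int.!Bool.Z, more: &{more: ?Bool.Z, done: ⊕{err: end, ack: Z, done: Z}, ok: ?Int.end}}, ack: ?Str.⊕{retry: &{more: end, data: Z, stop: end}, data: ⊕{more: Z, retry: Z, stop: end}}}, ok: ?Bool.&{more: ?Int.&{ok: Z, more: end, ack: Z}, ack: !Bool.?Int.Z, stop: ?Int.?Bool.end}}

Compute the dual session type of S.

!Int.!Int.μZ.⊕{more: ⊕{stop: &{err: ?Unit.⊕{ack: end, data: end}, done: ?Int.?Bool.Z, more: ⊕{more: !Bool.Z, done: &{err: end, ack: Z, done: Z}, ok: !Int.end}}, ack: !Str.&{retry: ⊕{more: end, data: Z, stop: end}, data: &{more: Z, retry: Z, stop: end}}}, ok: !Bool.⊕{more: !Int.⊕{ok: Z, more: end, ack: Z}, ack: ?Bool.!Int.Z, stop: !Int.!Bool.end}}

?Int → !Int
  ?Int → !Int
    μZ → μZ  (rec unchanged)
      &{more,ok} → ⊕{more,ok}  (external→internal)
        [more]
          &{stop,ack} → ⊕{stop,ack}  (external→internal)
            [stop]
              ⊕{err,done,more} → &{err,done,more}  (⊕→&)
                [err]
                  !Unit → ?Unit
                    &{ack,data} → ⊕{ack,data}  (external→internal)
                      [ack]
                        end ↦ end
                      [data]
                        end ↦ end
                [done]
                  !Int → ?Int
                    !Bool → ?Bool
                      Z ↦ Z
                [more]
                  &{more,done,ok} → ⊕{more,done,ok}  (external→internal)
                    [more]
                      ?Bool → !Bool
                        Z ↦ Z
                    [done]
                      ⊕{err,ack,done} → &{err,ack,done}  (⊕→&)
                        [err]
                          end ↦ end
                        [ack]
                          Z ↦ Z
                        [done]
                          Z ↦ Z
                    [ok]
                      ?Int → !Int
                        end ↦ end
            [ack]
              ?Str → !Str
                ⊕{retry,data} → &{retry,data}  (⊕→&)
                  [retry]
                    &{more,data,stop} → ⊕{more,data,stop}  (external→internal)
                      [more]
                        end ↦ end
                      [data]
                        Z ↦ Z
                      [stop]
                        end ↦ end
                  [data]
                    ⊕{more,retry,stop} → &{more,retry,stop}  (⊕→&)
                      [more]
                        Z ↦ Z
                      [retry]
                        Z ↦ Z
                      [stop]
                        end ↦ end
        [ok]
          ?Bool → !Bool
            &{more,ack,stop} → ⊕{more,ack,stop}  (external→internal)
              [more]
                ?Int → !Int
                  &{ok,more,ack} → ⊕{ok,more,ack}  (external→internal)
                    [ok]
                      Z ↦ Z
                    [more]
                      end ↦ end
                    [ack]
                      Z ↦ Z
              [ack]
                !Bool → ?Bool
                  ?Int → !Int
                    Z ↦ Z
              [stop]
                ?Int → !Int
                  ?Bool → !Bool
                    end ↦ end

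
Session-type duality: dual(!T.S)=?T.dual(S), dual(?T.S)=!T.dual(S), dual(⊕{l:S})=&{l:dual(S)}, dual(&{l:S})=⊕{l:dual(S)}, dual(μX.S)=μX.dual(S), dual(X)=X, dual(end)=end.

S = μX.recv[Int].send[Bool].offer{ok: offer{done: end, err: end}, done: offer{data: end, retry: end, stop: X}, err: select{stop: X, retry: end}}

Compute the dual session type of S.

μX = μX  (rec unchanged)
  recv[Int] = send[Int]
    send[Bool] = recv[Bool]
      offer{ok,done,err} = select{ok,done,err}  (offer→select)
        [ok]
          offer{done,err} = select{done,err}  (offer→select)
            [done]
              end self-dual
            [err]
              end self-dual
        [done]
          offer{data,retry,stop} = select{data,retry,stop}  (offer→select)
            [data]
              end self-dual
            [retry]
              end self-dual
            [stop]
              X self-dual
        [err]
          select{stop,retry} = offer{stop,retry}  (internal→external)
            [stop]
              X self-dual
            [retry]
              end self-dual

μX.send[Int].recv[Bool].select{ok: select{done: end, err: end}, done: select{data: end, retry: end, stop: X}, err: offer{stop: X, retry: end}}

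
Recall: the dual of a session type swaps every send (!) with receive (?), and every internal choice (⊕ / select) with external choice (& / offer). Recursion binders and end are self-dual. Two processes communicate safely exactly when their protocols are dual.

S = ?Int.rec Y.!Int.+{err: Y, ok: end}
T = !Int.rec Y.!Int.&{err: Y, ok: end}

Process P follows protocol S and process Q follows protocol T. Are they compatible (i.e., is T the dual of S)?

?Int | !Int  ✓
  rec Y | rec Y  ✓ (binder kept)
    !Int | !Int  ✗ same direction on both sides — not dual

NO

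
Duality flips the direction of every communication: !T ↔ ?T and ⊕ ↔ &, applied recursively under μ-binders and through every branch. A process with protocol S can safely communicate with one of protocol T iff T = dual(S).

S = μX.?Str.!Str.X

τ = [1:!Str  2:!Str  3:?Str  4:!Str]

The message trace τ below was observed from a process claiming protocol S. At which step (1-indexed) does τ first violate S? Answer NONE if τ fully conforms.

@1 got !Str, protocol expects ?Str  ✗

1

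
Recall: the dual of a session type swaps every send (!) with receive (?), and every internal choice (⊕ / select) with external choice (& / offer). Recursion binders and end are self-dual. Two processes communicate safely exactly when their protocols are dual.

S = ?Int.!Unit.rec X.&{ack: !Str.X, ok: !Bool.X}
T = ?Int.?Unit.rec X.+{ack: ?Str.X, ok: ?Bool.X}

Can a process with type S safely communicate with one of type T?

?Int ‖ ?Int  ✗ same direction on both sides — not dual

NO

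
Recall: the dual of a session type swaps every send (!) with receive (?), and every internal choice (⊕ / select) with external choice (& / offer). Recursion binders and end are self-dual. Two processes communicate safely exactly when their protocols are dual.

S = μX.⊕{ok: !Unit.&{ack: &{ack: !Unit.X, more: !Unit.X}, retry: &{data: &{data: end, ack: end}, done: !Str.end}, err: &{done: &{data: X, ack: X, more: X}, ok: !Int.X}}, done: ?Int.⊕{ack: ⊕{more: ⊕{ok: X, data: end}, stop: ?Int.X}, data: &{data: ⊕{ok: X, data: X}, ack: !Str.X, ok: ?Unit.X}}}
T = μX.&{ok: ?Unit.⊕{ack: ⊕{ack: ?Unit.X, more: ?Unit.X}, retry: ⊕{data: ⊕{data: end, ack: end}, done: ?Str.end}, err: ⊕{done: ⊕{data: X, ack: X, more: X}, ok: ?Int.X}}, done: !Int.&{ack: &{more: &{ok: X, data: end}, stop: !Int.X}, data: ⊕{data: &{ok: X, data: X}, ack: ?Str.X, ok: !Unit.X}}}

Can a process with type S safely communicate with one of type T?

YES

μX ‖ μX  ok (rec unchanged)
  ⊕{ok,done} ‖ &{ok,done}  ok label sets agree
    [ok]
      !Unit ‖ ?Unit  ok
        &{ack,retry,err} ‖ ⊕{ack,retry,err}  ok label sets agree
          [ack]
            &{ack,more} ‖ ⊕{ack,more}  ok label sets agree
              [ack]
                !Unit ‖ ?Unit  ok
                  X ‖ X  ok
              [more]
                !Unit ‖ ?Unit  ok
                  X ‖ X  ok
          [retry]
            &{data,done} ‖ ⊕{data,done}  ok label sets agree
              [data]
                &{data,ack} ‖ ⊕{data,ack}  ok label sets agree
                  [data]
                    end ‖ end  ok
                  [ack]
                    end ‖ end  ok
              [done]
                !Str ‖ ?Str  ok
                  end ‖ end  ok
          [err]
            &{done,ok} ‖ ⊕{done,ok}  ok label sets agree
              [done]
                &{data,ack,more} ‖ ⊕{data,ack,more}  ok label sets agree
                  [data]
                    X ‖ X  ok
                  [ack]
                    X ‖ X  ok
                  [more]
                    X ‖ X  ok
              [ok]
                !Int ‖ ?Int  ok
                  X ‖ X  ok
    [done]
      ?Int ‖ !Int  ok
        ⊕{ack,data} ‖ &{ack,data}  ok label sets agree
          [ack]
            ⊕{more,stop} ‖ &{more,stop}  ok label sets agree
              [more]
                ⊕{ok,data} ‖ &{ok,data}  ok label sets agree
                  [ok]
                    X ‖ X  ok
                  [data]
                    end ‖ end  ok
              [stop]
                ?Int ‖ !Int  ok
                  X ‖ X  ok
          [data]
            &{data,ack,ok} ‖ ⊕{data,ack,ok}  ok label sets agree
              [data]
                ⊕{ok,data} ‖ &{ok,data}  ok label sets agree
                  [ok]
                    X ‖ X  ok
                  [data]
                    X ‖ X  ok
              [ack]
                !Str ‖ ?Str  ok
                  X ‖ X  ok
              [ok]
                ?Unit ‖ !Unit  ok
                  X ‖ X  ok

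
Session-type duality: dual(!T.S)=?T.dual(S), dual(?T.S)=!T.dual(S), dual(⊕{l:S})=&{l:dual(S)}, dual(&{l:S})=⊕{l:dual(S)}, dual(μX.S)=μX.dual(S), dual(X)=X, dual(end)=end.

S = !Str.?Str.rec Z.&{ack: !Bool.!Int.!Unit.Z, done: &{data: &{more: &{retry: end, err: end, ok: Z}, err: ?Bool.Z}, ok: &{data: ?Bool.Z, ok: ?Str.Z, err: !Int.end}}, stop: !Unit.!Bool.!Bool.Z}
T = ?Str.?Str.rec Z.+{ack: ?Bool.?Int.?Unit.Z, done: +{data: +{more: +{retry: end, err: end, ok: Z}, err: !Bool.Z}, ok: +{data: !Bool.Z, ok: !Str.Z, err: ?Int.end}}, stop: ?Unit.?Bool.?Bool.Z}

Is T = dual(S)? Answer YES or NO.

!Str | ?Str  ✓
  ?Str | ?Str  ✗ same direction on both sides — not dual

NO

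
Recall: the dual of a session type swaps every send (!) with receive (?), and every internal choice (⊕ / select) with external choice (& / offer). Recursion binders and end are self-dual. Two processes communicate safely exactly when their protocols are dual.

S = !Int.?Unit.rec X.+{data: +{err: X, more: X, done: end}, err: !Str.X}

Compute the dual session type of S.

!Int ↦ ?Int
  ?Unit ↦ !Unit
    rec X ↦ rec X  (rec unchanged)
      +{data,err} ↦ &{data,err}  (internal→external)
        [data]
          +{err,more,done} ↦ &{err,more,done}  (internal→external)
            [err]
              X ↦ X
            [more]
              X ↦ X
            [done]
              end ↦ end
        [err]
          !Str ↦ ?Str
            X ↦ X

?Int.!Unit.rec X.&{data: &{err: X, more: X, done: end}, err: ?Str.X}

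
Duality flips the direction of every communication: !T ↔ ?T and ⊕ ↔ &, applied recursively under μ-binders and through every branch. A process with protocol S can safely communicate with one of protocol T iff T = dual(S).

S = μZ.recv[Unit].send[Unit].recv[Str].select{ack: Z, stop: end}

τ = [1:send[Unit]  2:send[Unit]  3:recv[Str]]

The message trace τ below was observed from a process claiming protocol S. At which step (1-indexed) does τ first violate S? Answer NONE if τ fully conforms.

step 1: got send[Unit], protocol expects recv[Unit]  ✗

1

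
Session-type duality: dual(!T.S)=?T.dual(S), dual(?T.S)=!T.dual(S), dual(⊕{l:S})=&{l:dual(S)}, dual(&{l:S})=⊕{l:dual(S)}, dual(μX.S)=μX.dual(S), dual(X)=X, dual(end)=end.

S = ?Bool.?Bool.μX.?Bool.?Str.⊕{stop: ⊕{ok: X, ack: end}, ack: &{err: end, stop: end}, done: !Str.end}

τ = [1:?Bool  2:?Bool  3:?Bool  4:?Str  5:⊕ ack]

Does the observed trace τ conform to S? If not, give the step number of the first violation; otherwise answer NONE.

NONE

[1] ?Bool  ✓  state: ?Bool.μX.…
[2] ?Bool  ✓  state: μX.…
[3] ?Bool  ✓  state: ?Str.⊕{stop: ⊕{ok: μX.…, ack: end}, ack: &{err: end, stop: end}, done: !Str.end}
[4] ?Str  ✓  state: ⊕{stop: ⊕{ok: μX.…, ack: end}, ack: &{err: end, stop: end}, done: !Str.end}
[5] ⊕ ack  ✓  state: &{err: end, stop: end}
τ conforms to S (length 5)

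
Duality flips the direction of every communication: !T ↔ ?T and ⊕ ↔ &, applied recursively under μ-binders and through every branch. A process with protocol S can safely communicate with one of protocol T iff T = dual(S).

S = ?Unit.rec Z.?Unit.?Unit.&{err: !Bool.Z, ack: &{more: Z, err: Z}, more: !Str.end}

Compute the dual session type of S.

!Unit.rec Z.!Unit.!Unit.+{err: ?Bool.Z, ack: +{more: Z, err: Z}, more: ?Str.end}

?Unit → !Unit
  rec Z → rec Z  (binder kept)
    ?Unit → !Unit
      ?Unit → !Unit
        &{err,ack,more} → +{err,ack,more}  (external→internal)
          • err:
            !Bool → ?Bool
              Z ↦ Z
          • ack:
            &{more,err} → +{more,err}  (external→internal)
              • more:
                Z ↦ Z
              • err:
                Z ↦ Z
          • more:
            !Str → ?Str
              end ↦ end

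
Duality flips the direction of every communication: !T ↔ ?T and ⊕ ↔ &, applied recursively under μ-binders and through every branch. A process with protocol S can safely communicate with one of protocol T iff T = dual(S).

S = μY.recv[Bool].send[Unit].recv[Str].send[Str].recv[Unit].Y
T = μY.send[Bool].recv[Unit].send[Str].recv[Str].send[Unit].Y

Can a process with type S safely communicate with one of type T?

YES

μY | μY  match (rec unchanged)
  recv[Bool] | send[Bool]  match
    send[Unit] | recv[Unit]  match
      recv[Str] | send[Str]  match
        send[Str] | recv[Str]  match
          recv[Unit] | send[Unit]  match
            Y | Y  match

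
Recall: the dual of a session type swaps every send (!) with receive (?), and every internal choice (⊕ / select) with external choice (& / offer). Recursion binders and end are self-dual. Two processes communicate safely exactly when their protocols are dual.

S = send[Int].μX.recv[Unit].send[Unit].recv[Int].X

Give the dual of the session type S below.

send[Int] = recv[Int]
  μX = μX  (μ self-dual)
    recv[Unit] = send[Unit]
      send[Unit] = recv[Unit]
        recv[Int] = send[Int]
          dual(X) = X

recv[Int].μX.send[Unit].recv[Unit].send[Int].X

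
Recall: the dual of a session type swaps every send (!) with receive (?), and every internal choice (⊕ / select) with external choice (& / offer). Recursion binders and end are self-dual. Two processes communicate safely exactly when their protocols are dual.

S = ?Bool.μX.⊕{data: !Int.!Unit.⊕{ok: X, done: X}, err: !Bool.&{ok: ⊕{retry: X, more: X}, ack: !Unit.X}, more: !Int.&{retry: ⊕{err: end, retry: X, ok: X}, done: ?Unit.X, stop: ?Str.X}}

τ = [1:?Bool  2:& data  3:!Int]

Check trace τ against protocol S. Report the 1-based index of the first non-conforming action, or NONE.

@1 ?Bool  match  state: μX.…
@2 got & data, protocol expects ⊕ data or ⊕ err or ⊕ more  ✗

2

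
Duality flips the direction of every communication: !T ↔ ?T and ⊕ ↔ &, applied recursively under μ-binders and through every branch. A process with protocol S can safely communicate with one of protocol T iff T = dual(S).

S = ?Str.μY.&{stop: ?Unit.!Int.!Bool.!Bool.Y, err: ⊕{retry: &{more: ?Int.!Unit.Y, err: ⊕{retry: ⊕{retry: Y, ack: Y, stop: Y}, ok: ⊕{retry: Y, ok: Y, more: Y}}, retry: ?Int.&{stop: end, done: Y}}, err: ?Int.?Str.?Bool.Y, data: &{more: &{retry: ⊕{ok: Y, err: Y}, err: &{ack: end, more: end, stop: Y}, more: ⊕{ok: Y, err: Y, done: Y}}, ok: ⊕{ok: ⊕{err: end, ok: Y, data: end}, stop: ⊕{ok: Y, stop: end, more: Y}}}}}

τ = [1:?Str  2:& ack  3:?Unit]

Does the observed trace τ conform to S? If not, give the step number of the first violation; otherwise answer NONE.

2

@1 ?Str  ok  now at μY.…
@2 got & ack, protocol expects & stop or & err  ✗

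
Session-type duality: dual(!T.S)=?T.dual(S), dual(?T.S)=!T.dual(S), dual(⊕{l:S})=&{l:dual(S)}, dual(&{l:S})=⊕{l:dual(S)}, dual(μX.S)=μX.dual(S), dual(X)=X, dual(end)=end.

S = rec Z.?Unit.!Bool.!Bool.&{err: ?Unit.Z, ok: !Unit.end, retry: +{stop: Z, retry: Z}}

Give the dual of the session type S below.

rec Z = rec Z  (μ self-dual)
  ?Unit = !Unit
    !Bool = ?Bool
      !Bool = ?Bool
        &{err,ok,retry} = +{err,ok,retry}  (&→⊕)
          • err:
            ?Unit = !Unit
              Z self-dual
          • ok:
            !Unit = ?Unit
              end self-dual
          • retry:
            +{stop,retry} = &{stop,retry}  (⊕→&)
              • stop:
                Z self-dual
              • retry:
                Z self-dual

rec Z.!Unit.?Bool.?Bool.+{err: !Unit.Z, ok: ?Unit.end, retry: &{stop: Z, retry: Z}}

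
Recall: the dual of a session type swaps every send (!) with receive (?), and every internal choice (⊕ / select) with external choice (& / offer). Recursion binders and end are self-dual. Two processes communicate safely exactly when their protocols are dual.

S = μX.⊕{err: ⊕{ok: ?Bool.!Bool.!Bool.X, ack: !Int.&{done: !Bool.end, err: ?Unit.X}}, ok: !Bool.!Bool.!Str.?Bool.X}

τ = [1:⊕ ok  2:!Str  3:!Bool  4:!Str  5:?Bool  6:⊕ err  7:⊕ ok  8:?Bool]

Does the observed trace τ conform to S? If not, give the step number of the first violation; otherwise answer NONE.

2

@1 ⊕ ok  ✓  state: !Bool.!Bool.!Str.?Bool.μX.…
@2 got !Str, protocol expects !Bool  ✗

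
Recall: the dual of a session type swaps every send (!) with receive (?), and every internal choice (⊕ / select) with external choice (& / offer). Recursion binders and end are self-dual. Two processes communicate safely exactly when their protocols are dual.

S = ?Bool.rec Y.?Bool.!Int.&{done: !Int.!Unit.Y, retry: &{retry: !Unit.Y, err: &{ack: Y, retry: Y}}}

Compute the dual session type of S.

?Bool = !Bool
  rec Y = rec Y  (μ self-dual)
    ?Bool = !Bool
      !Int = ?Int
        &{done,retry} = +{done,retry}  (offer→select)
          • done:
            !Int = ?Int
              !Unit = ?Unit
                Y ↦ Y
          • retry:
            &{retry,err} = +{retry,err}  (offer→select)
              • retry:
                !Unit = ?Unit
                  Y ↦ Y
              • err:
                &{ack,retry} = +{ack,retry}  (offer→select)
                  • ack:
                    Y ↦ Y
                  • retry:
                    Y ↦ Y

!Bool.rec Y.!Bool.?Int.+{done: ?Int.?Unit.Y, retry: +{retry: ?Unit.Y, err: +{ack: Y, retry: Y}}}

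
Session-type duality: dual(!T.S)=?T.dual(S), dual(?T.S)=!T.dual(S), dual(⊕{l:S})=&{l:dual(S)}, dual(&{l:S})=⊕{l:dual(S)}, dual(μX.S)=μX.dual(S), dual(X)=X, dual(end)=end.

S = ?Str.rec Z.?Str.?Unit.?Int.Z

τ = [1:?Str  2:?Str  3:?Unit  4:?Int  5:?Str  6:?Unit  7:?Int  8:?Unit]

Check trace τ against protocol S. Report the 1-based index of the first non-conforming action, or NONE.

8

[1] ?Str  ok  now at rec Z.…
[2] ?Str  ok  now at ?Unit.?Int.rec Z.…
[3] ?Unit  ok  now at ?Int.rec Z.…
[4] ?Int  ok  now at rec Z.…
[5] ?Str  ok  now at ?Unit.?Int.rec Z.…
[6] ?Unit  ok  now at ?Int.rec Z.…
[7] ?Int  ok  now at rec Z.…
[8] got ?Unit, protocol expects ?Str  ✗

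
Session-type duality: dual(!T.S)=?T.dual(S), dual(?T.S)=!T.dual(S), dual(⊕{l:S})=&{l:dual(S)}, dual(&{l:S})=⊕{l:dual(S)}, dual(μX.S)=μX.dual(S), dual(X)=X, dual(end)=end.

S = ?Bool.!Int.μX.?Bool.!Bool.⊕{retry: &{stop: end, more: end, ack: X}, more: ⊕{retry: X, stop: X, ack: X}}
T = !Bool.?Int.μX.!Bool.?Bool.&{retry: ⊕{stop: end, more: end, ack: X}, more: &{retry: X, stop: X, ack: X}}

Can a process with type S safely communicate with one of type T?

YES

?Bool vs !Bool  ✓
  !Int vs ?Int  ✓
    μX vs μX  ✓ (μ self-dual)
      ?Bool vs !Bool  ✓
        !Bool vs ?Bool  ✓
          ⊕{retry,more} vs &{retry,more}  ✓ labels match
            [retry]
              &{stop,more,ack} vs ⊕{stop,more,ack}  ✓ labels match
                [stop]
                  end vs end  ✓
                [more]
                  end vs end  ✓
                [ack]
                  X vs X  ✓
            [more]
              ⊕{retry,stop,ack} vs &{retry,stop,ack}  ✓ labels match
                [retry]
                  X vs X  ✓
                [stop]
                  X vs X  ✓
                [ack]
                  X vs X  ✓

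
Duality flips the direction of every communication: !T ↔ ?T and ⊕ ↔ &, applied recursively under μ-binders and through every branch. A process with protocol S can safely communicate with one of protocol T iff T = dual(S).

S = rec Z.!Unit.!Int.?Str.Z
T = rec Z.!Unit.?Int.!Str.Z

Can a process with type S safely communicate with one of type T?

NO

rec Z ‖ rec Z  match (μ self-dual)
  !Unit ‖ !Unit  ✗ same direction on both sides — not dual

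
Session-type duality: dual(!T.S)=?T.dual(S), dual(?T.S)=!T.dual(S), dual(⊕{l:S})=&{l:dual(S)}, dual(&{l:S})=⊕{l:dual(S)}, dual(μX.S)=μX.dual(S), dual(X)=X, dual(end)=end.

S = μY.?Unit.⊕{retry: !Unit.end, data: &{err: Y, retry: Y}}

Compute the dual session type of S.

μY ↦ μY  (binder kept)
  ?Unit ↦ !Unit
    ⊕{retry,data} ↦ &{retry,data}  (internal→external)
      [retry]
        !Unit ↦ ?Unit
          end self-dual
      [data]
        &{err,retry} ↦ ⊕{err,retry}  (external→internal)
          [err]
            Y self-dual
          [retry]
            Y self-dual

μY.!Unit.&{retry: ?Unit.end, data: ⊕{err: Y, retry: Y}}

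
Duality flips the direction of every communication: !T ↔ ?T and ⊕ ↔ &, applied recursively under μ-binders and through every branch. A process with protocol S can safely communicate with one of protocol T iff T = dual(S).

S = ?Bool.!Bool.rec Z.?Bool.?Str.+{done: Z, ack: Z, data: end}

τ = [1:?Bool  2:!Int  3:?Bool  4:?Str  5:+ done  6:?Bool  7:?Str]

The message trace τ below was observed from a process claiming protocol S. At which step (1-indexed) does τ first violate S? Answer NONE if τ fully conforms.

2

step 1: ?Bool  match  cont: !Bool.rec Z.…
step 2: got !Int, protocol expects !Bool  ✗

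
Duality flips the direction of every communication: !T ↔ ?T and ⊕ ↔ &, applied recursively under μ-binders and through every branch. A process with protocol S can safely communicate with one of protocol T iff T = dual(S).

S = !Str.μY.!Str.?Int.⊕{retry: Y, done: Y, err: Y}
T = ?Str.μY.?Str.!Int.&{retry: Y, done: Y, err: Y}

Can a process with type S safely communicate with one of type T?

!Str ‖ ?Str  ✓
  μY ‖ μY  ✓ (binder kept)
    !Str ‖ ?Str  ✓
      ?Int ‖ !Int  ✓
        ⊕{retry,done,err} ‖ &{retry,done,err}  ✓ labels match
          [retry]
            Y ‖ Y  ✓
          [done]
            Y ‖ Y  ✓
          [err]
            Y ‖ Y  ✓

YES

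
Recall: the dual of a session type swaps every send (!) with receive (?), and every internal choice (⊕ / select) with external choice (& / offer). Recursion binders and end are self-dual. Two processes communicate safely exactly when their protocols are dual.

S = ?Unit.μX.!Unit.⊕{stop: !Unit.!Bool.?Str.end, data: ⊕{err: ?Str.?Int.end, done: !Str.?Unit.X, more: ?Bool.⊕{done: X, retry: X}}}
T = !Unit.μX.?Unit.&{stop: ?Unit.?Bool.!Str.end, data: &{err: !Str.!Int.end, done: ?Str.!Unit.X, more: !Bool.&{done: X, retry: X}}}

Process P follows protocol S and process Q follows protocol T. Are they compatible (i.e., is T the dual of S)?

YES

?Unit vs !Unit  ✓
  μX vs μX  ✓ (rec unchanged)
    !Unit vs ?Unit  ✓
      ⊕{stop,data} vs &{stop,data}  ✓ same labels
        case stop:
          !Unit vs ?Unit  ✓
            !Bool vs ?Bool  ✓
              ?Str vs !Str  ✓
                end vs end  ✓
        case data:
          ⊕{err,done,more} vs &{err,done,more}  ✓ same labels
            case err:
              ?Str vs !Str  ✓
                ?Int vs !Int  ✓
                  end vs end  ✓
            case done:
              !Str vs ?Str  ✓
                ?Unit vs !Unit  ✓
                  X vs X  ✓
            case more:
              ?Bool vs !Bool  ✓
                ⊕{done,retry} vs &{done,retry}  ✓ same labels
                  case done:
                    X vs X  ✓
                  case retry:
                    X vs X  ✓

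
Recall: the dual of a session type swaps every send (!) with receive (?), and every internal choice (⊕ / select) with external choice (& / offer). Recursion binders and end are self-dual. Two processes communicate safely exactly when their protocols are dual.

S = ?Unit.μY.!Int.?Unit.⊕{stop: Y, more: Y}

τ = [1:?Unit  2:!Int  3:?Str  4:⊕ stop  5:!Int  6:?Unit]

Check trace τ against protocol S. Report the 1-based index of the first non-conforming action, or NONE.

step 1: ?Unit  ok  now at μY.…
step 2: !Int  ok  now at ?Unit.⊕{stop: μY.…, more: μY.…}
step 3: got ?Str, protocol expects ?Unit  ✗

3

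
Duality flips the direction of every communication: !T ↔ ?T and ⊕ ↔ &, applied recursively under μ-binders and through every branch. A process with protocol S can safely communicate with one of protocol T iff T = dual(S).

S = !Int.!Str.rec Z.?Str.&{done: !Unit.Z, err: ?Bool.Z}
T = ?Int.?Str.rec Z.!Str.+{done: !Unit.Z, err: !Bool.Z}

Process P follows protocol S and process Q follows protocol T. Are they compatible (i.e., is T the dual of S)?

!Int ‖ ?Int  ok
  !Str ‖ ?Str  ok
    rec Z ‖ rec Z  ok (binder kept)
      ?Str ‖ !Str  ok
        &{done,err} ‖ +{done,err}  ok labels match
          case done:
            !Unit ‖ !Unit  ✗ same direction on both sides — not dual

NO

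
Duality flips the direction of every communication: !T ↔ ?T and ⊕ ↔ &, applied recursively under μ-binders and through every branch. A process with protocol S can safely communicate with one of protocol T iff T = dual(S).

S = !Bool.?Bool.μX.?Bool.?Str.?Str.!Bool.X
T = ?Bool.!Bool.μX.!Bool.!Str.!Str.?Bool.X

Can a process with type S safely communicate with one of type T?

!Bool vs ?Bool  match
  ?Bool vs !Bool  match
    μX vs μX  match (binder kept)
      ?Bool vs !Bool  match
        ?Str vs !Str  match
          ?Str vs !Str  match
            !Bool vs ?Bool  match
              X vs X  match

YES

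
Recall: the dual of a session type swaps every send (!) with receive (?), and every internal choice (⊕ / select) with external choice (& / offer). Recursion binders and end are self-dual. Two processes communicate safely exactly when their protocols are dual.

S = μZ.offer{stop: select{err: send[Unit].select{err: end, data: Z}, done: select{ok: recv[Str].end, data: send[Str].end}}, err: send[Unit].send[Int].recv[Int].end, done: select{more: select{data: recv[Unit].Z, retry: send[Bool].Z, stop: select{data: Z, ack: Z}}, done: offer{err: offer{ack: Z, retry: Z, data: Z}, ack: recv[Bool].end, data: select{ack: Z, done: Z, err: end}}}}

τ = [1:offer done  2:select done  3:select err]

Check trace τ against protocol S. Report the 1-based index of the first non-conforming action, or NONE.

[1] offer done  ok  cont: select{more: select{data: recv[Unit].μZ.…, retry: send[Bool].μZ.…, stop: select{data: μZ.…, ack: μZ.…}}, done: offer{err: offer{ack: μZ.…, retry: μZ.…, data: μZ.…}, ack: recv[Bool].end, data: select{ack: μZ.…, done: μZ.…, err: end}}}
[2] select done  ok  cont: offer{err: offer{ack: μZ.…, retry: μZ.…, data: μZ.…}, ack: recv[Bool].end, data: select{ack: μZ.…, done: μZ.…, err: end}}
[3] got select err, protocol expects offer err or offer ack or offer data  ✗

3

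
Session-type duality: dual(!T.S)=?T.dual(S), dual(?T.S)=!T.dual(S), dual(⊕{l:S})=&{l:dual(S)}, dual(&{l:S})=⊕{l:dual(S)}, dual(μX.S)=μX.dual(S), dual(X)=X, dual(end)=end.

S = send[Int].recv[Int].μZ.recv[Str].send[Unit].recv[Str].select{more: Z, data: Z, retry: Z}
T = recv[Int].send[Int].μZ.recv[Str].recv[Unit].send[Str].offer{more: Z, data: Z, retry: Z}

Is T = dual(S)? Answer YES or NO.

send[Int] ‖ recv[Int]  ok
  recv[Int] ‖ send[Int]  ok
    μZ ‖ μZ  ok (binder kept)
      recv[Str] ‖ recv[Str]  ✗ same direction on both sides — not dual

NO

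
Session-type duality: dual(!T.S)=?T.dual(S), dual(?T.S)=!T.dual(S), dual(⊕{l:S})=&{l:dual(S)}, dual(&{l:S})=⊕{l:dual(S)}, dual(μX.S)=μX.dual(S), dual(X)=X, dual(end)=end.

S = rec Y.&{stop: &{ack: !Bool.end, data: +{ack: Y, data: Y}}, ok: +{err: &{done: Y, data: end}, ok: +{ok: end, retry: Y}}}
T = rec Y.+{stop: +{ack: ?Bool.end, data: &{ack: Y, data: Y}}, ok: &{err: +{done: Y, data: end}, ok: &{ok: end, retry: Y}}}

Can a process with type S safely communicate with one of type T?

YES

rec Y | rec Y  match (binder kept)
  &{stop,ok} | +{stop,ok}  match labels match
    [stop]
      &{ack,data} | +{ack,data}  match labels match
        [ack]
          !Bool | ?Bool  match
            end | end  match
        [data]
          +{ack,data} | &{ack,data}  match labels match
            [ack]
              Y | Y  match
            [data]
              Y | Y  match
    [ok]
      +{err,ok} | &{err,ok}  match labels match
        [err]
          &{done,data} | +{done,data}  match labels match
            [done]
              Y | Y  match
            [data]
              end | end  match
        [ok]
          +{ok,retry} | &{ok,retry}  match labels match
            [ok]
              end | end  match
            [retry]
              Y | Y  match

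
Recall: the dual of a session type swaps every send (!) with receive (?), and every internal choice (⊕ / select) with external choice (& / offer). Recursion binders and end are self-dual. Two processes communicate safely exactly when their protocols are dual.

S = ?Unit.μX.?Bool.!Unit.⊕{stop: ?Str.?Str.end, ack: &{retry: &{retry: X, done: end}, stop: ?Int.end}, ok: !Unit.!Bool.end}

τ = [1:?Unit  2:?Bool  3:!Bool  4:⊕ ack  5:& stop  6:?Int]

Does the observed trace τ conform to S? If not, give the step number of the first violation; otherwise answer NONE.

3

@1 ?Unit  match  state: μX.…
@2 ?Bool  match  state: !Unit.⊕{stop: ?Str.?Str.end, ack: &{retry: &{retry: μX.…, done: end}, stop: ?Int.end}, ok: !Unit.!Bool.end}
@3 got !Bool, protocol expects !Unit  ✗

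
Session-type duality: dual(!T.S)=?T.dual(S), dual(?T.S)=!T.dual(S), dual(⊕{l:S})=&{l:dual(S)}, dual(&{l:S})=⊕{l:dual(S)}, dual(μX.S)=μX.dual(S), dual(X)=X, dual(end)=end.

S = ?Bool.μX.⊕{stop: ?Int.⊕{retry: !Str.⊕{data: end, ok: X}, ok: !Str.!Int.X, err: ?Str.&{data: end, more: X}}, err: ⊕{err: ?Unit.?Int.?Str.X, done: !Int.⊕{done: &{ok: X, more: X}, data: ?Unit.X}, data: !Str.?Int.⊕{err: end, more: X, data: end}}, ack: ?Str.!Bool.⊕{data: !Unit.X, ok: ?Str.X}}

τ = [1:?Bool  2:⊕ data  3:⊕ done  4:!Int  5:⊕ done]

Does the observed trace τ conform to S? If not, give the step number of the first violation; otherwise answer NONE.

2

[1] ?Bool  match  now at μX.…
[2] got ⊕ data, protocol expects ⊕ stop or ⊕ err or ⊕ ack  ✗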